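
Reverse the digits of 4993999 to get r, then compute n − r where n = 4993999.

Reverse of 4993999 is 9993994.
4993999 − 9993994 = -4999995

-4999995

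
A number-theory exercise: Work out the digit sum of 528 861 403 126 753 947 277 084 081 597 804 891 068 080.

191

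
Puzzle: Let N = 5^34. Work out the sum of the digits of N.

103

5^34 = 582076609134674072265625
Sum of its 24 digits: 103.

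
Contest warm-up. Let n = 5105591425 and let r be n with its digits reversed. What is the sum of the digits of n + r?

38

Reversal of 5105591425 is 5241955015; 5105591425 + 5241955015 = 10347546440.
Digit sum of 10347546440: 1+0+3+4+7+5+4+6+4+4+0 = 38.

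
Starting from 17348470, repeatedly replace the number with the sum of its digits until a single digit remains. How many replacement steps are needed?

2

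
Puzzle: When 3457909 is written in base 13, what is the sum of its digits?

25

3457909 in base 13 is 940C00.
Digit sum: 9+4+0+12+0+0 = 25.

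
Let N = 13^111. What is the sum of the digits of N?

13^111 = 4443366189418546455356123568209062184833735738464729529085598664937297538206181887949649031784926231934960580287550545372037
Sum of its 124 digits: 595.

595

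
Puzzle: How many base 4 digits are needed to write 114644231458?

114644231458 in base 4 is 1222301111002110202, which has 19 digits.

19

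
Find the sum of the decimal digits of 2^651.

2^651 = 9343878384890255807777119448474196633381331982845050737826186276657715542443371287564109437577976626746659450006721346172290467269376897020421450382791094657540085093089822617769726345721044533248
Sum of its 196 digits: 908.

908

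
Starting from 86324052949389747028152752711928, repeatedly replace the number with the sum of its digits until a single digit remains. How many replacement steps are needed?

2

86324052949389747028152752711928 → 150 → 6 (2 steps)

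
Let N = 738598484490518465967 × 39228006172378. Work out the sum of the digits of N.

183

738598484490518465967 × 39228006172378 = 28973745908503094885570863928459526
Sum of its 35 digits: 183.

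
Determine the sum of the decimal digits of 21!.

21! = 51090942171709440000
Sum of its 20 digits: 63.

63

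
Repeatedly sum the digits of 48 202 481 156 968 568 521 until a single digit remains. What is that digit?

4+8+2+0+2+4+8+1+1+5+6+9+6+8+5+6+8+5+2+1 = 91
9+1 = 10
1+0 = 1

1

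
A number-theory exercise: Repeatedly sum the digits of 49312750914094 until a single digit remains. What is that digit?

4

4+9+3+1+2+7+5+0+9+1+4+0+9+4 = 58
5+8 = 13
1+3 = 4
(Equivalently, 49312750914094 mod 9 = 4.)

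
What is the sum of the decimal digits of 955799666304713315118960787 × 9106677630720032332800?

210

955799666304713315118960787 × 9106677630720032332800 = 8704159440586804173775825271740421654975333913600
Sum of its 49 digits: 210.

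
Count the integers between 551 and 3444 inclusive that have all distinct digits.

1517

The integers in [551, 3444] that have all distinct digits: 560, 561, 562, 563, 564, 567, …, 3428, 3429.
1517 qualify.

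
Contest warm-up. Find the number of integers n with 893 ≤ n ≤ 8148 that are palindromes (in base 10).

83

The integers in [893, 8148] that are palindromes (in base 10): 898, 909, 919, 929, 939, 949, …, 8008, 8118.
83 qualify.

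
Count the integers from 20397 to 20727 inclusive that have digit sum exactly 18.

27

The integers in [20397, 20727] that have digit sum exactly 18: 20439, 20448, 20457, 20466, 20475, 20484, …, 20718, 20727.
27 qualify.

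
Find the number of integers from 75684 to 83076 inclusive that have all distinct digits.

2143

The integers in [75684, 83076] that have all distinct digits: 75684, 75689, 75690, 75691, 75692, 75693, …, 83075, 83076.
2143 qualify.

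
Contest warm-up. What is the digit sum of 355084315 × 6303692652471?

355084315 × 6303692652471 = 2238342387473198092365
Sum of its 22 digits: 99.

99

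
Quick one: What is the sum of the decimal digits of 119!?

774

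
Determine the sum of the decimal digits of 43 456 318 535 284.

4+3+4+5+6+3+1+8+5+3+5+2+8+4 = 61

61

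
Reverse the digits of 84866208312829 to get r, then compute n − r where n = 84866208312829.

-7955171954019

Reverse of 84866208312829 is 92821380266848.
84866208312829 − 92821380266848 = -7955171954019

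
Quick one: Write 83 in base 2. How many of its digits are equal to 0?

3

83 in base 2 is 1010011.
The digit 0 appears 3 times.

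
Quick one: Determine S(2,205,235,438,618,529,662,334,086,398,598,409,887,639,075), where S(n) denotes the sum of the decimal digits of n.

211

2+2+0+5+2+3+5+4+3+8+6+1+8+5+2+9+6+6+2+3+3+4+0+8+6+3+9+8+5+9+8+4+0+9+8+8+7+6+3+9+0+7+5 = 211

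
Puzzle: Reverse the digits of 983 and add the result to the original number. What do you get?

1372

Reverse of 983 is 389.
983 + 389 = 1372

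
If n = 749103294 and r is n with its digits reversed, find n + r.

1241405241

Reverse of 749103294 is 492301947.
749103294 + 492301947 = 1241405241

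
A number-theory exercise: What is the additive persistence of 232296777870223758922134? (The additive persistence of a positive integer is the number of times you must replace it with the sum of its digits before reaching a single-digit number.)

2

232296777870223758922134 → 108 → 9 (2 steps)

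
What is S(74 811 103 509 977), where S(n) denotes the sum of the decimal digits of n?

7+4+8+1+1+1+0+3+5+0+9+9+7+7 = 62

62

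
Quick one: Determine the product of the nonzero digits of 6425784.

53760

6×4×2×5×7×8×4 = 53760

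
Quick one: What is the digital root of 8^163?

8

The digital root of n equals n mod 9 (or 9 when 9 | n), so we need 8^163 mod 9.
8^163 ≡ 8 (mod 9), so the digital root is 8.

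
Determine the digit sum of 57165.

24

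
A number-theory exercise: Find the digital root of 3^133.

The digital root of n equals n mod 9 (or 9 when 9 | n), so we need 3^133 mod 9.
3^133 ≡ 0 (mod 9), so the digital root is 9.

9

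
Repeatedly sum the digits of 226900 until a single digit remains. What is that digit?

2+2+6+9+0+0 = 19
1+9 = 10
1+0 = 1
(Equivalently, 226900 mod 9 = 1.)

1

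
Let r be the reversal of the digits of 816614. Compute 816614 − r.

399996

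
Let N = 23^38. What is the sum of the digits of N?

23^38 = 5567468501746134532846058029734065138452687762629169
Sum of its 52 digits: 241.

241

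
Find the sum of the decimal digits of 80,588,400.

33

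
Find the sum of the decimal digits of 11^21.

11^21 = 7400249944258160101211
Sum of its 22 digits: 71.

71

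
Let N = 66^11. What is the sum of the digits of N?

45

66^11 = 103510234140112521216
Sum of its 21 digits: 45.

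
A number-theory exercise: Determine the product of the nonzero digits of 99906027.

9×9×9×6×2×7 = 61236

61236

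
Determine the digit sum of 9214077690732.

57

9+2+1+4+0+7+7+6+9+0+7+3+2 = 57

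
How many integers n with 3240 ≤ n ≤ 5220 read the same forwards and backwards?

The integers in [3240, 5220] that read the same forwards and backwards: 3333, 3443, 3553, 3663, 3773, 3883, …, 5005, 5115.
19 qualify.

19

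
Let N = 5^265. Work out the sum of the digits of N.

5^265 = 168675167091688371589577184820320304123359382117896120801244208401730308655516153476006005927193129425010689334885735617128810526305311458860410230020665522943090763874351978302001953125
Sum of its 186 digits: 734.

734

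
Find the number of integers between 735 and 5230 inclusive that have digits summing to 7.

The integers in [735, 5230] that have digits summing to 7: 1006, 1015, 1024, 1033, 1042, 1051, …, 5110, 5200.
80 qualify.

80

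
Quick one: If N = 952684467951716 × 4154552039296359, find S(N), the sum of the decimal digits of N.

952684467951716 × 4154552039296359 = 3957977199134768477586626602044
Sum of its 31 digits: 162.

162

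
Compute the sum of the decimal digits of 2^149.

212

2^149 = 713623846352979940529142984724747568191373312
Sum of its 45 digits: 212.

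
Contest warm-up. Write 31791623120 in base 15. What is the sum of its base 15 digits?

54

31791623120 in base 15 is C6107A2B5.
Digit sum: 12+6+1+0+7+10+2+11+5 = 54.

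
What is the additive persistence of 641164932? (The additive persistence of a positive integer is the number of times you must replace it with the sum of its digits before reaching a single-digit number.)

2

641164932 → 36 → 9 (2 steps)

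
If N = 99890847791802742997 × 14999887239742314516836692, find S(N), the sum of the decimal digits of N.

209

99890847791802742997 × 14999887239742314516836692 = 1498351453159303719900876510438909465095645924
Sum of its 46 digits: 209.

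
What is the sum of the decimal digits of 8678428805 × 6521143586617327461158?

8678428805 × 6521143586617327461158 = 56593280343640827151031105856190
Sum of its 32 digits: 121.

121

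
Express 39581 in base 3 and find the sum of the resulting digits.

11

39581 in base 3 is 2000021222.
Digit sum: 2+0+0+0+0+2+1+2+2+2 = 11.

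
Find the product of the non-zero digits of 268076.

4032

2×6×8×7×6 = 4032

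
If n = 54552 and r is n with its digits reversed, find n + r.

80097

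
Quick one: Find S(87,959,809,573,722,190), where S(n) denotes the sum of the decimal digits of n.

8+7+9+5+9+8+0+9+5+7+3+7+2+2+1+9+0 = 91

91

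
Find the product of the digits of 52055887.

5×2×0×5×5×8×8×7 = 0

0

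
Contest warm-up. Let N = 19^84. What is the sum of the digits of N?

19^84 = 260197116877105969295901581876340698090881996328247121654867528250661819610373144180117184501691957444080721
Sum of its 108 digits: 478.

478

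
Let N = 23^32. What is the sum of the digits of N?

23^32 = 37608910510519071039902074217516707306379521
Sum of its 44 digits: 169.

169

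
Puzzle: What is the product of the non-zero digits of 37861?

3×7×8×6×1 = 1008

1008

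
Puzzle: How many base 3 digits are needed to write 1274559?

13

1274559 in base 3 is 2101202100220, which has 13 digits.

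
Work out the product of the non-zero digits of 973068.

9×7×3×6×8 = 9072

9072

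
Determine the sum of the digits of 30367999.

46

3+0+3+6+7+9+9+9 = 46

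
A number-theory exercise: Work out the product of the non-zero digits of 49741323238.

870912

4×9×7×4×1×3×2×3×2×3×8 = 870912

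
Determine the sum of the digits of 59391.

5+9+3+9+1 = 27

27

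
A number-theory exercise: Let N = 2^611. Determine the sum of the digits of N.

2^611 = 8498207885068273579033411304839498037273489883632510771191106211206456957773635883826600036243668570702229271779944016245545269402443315830552319660265397631101300333366291504507650048
Sum of its 184 digits: 770.

770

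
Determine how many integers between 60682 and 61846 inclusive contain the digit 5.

297

The integers in [60682, 61846] that contain the digit 5: 60685, 60695, 60705, 60715, 60725, 60735, …, 61835, 61845.
297 qualify.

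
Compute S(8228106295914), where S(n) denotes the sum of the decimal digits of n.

57

8+2+2+8+1+0+6+2+9+5+9+1+4 = 57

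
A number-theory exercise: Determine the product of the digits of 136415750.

1×3×6×4×1×5×7×5×0 = 0

0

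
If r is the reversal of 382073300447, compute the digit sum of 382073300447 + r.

Reversal of 382073300447 is 744003370283; 382073300447 + 744003370283 = 1126076670730.
Digit sum of 1126076670730: 1+1+2+6+0+7+6+6+7+0+7+3+0 = 46.

46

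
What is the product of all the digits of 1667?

252

1×6×6×7 = 252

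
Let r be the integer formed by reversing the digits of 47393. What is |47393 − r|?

8019

Reverse of 47393 is 39374.
|47393 − 39374| = 8019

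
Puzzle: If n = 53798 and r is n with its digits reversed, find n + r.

143533

Reverse of 53798 is 89735.
53798 + 89735 = 143533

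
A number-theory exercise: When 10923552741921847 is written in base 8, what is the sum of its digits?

10923552741921847 in base 8 is 466356472067412067.
Digit sum: 4+6+6+3+5+6+4+7+2+0+6+7+4+1+2+0+6+7 = 76.

76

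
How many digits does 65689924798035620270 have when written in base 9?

65689924798035620270 in base 9 is 535581662427202135128, which has 21 digits.

21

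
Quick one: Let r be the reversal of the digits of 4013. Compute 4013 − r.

909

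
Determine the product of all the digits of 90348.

9×0×3×4×8 = 0

0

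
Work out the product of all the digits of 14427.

1×4×4×2×7 = 224

224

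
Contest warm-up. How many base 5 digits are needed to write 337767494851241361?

26

337767494851241361 in base 5 is 10313133330113423404210421, which has 26 digits.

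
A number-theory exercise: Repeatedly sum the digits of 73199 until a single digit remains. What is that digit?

7+3+1+9+9 = 29
2+9 = 11
1+1 = 2

2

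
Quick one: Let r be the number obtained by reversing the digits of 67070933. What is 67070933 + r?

Reverse of 67070933 is 33907076.
67070933 + 33907076 = 100978009

100978009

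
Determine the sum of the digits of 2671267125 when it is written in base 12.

43

2671267125 in base 12 is 626728219.
Digit sum: 6+2+6+7+2+8+2+1+9 = 43.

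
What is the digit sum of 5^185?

560

5^185 = 2039157646249538914596966909142671111156613830646552046174573892334288513936714446007155039641833838004458812065422534942626953125
Sum of its 130 digits: 560.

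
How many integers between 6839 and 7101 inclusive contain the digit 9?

135

The integers in [6839, 7101] that contain the digit 9: 6839, 6849, 6859, 6869, 6879, 6889, …, 7098, 7099.
135 qualify.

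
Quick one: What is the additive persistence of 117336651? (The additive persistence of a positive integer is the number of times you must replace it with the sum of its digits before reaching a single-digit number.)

117336651 → 33 → 6 (2 steps)

2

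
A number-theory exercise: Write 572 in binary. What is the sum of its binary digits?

5

572 in base 2 is 1000111100.
Digit sum: 1+0+0+0+1+1+1+1+0+0 = 5.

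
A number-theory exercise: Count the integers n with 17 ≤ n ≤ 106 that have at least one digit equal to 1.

The integers in [17, 106] that have at least one digit equal to 1: 17, 18, 19, 21, 31, 41, …, 105, 106.
18 qualify.

18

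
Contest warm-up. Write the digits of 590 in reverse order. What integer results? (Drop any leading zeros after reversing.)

Reversing 590 gives 95.

95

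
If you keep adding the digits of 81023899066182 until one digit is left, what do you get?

8+1+0+2+3+8+9+9+0+6+6+1+8+2 = 63
6+3 = 9

9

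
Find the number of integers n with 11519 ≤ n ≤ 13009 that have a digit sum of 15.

The integers in [11519, 13009] that have a digit sum of 15: 11526, 11535, 11544, 11553, 11562, 11571, …, 12921, 12930.
106 qualify.

106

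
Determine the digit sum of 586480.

5+8+6+4+8+0 = 31

31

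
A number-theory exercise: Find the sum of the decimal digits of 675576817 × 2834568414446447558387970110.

176

675576817 × 2834568414446447558387970110 = 1914968707000467858453166498004939870
Sum of its 37 digits: 176.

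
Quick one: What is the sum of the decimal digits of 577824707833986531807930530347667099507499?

5+7+7+8+2+4+7+0+7+8+3+3+9+8+6+5+3+1+8+0+7+9+3+0+5+3+0+3+4+7+6+6+7+0+9+9+5+0+7+4+9+9 = 213

213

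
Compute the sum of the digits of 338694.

33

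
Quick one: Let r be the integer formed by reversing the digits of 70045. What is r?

54007

Reversing 70045 gives 54007.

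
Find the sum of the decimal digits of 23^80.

484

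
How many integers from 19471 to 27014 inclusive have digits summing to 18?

The integers in [19471, 27014] that have digits summing to 18: 19503, 19512, 19521, 19530, 19602, 19611, …, 26910, 27009.
508 qualify.

508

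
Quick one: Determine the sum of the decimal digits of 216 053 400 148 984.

55

2+1+6+0+5+3+4+0+0+1+4+8+9+8+4 = 55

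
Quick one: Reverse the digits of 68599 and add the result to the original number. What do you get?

Reverse of 68599 is 99586.
68599 + 99586 = 168185

168185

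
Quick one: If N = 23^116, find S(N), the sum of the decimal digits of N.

23^116 = 91291213081743990461429329523755868309620909617632898603149490714621273401805803300364030906122086252168031031258034642003058315756853067598654045139857484961
Sum of its 158 digits: 646.

646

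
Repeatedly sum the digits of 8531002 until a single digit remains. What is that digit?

1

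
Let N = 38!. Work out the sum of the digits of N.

108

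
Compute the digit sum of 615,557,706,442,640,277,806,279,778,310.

6+1+5+5+5+7+7+0+6+4+4+2+6+4+0+2+7+7+8+0+6+2+7+9+7+7+8+3+1+0 = 136

136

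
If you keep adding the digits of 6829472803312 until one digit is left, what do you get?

6+8+2+9+4+7+2+8+0+3+3+1+2 = 55
5+5 = 10
1+0 = 1

1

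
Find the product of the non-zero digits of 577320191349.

1428840

5×7×7×3×2×1×9×1×3×4×9 = 1428840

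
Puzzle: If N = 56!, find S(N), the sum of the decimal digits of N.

333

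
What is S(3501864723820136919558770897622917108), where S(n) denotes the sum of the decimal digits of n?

3+5+0+1+8+6+4+7+2+3+8+2+0+1+3+6+9+1+9+5+5+8+7+7+0+8+9+7+6+2+2+9+1+7+1+0+8 = 170

170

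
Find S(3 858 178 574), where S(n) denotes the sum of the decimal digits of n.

3+8+5+8+1+7+8+5+7+4 = 56

56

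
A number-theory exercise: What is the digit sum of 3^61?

135

3^61 = 127173474825648610542883299603
Sum of its 30 digits: 135.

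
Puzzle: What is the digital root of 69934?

4

6+9+9+3+4 = 31
3+1 = 4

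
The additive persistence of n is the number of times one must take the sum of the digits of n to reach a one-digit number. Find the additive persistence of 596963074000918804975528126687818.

2

596963074000918804975528126687818 → 162 → 9 (2 steps)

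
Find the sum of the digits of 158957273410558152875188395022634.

1+5+8+9+5+7+2+7+3+4+1+0+5+5+8+1+5+2+8+7+5+1+8+8+3+9+5+0+2+2+6+3+4 = 149

149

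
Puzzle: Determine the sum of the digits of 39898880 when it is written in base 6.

20

39898880 in base 6 is 3543101012.
Digit sum: 3+5+4+3+1+0+1+0+1+2 = 20.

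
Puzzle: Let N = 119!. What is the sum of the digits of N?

119! = 55745857612076058813234317117419771556272886109483581752463927935846946310374691578057284710599874844234646982443450754604453404911734348832487342619913750049708004343808000000000000000000000000000
Sum of its 197 digits: 774.

774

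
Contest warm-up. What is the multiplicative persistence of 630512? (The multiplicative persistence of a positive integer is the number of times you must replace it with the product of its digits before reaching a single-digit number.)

630512 → 0 (1 step)

1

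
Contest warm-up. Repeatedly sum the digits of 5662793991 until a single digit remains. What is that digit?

5+6+6+2+7+9+3+9+9+1 = 57
5+7 = 12
1+2 = 3

3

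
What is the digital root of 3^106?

9

The digital root of n equals n mod 9 (or 9 when 9 | n), so we need 3^106 mod 9.
3^106 ≡ 0 (mod 9), so the digital root is 9.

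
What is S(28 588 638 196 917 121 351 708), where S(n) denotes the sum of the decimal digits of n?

109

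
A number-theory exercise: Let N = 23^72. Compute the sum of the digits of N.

23^72 = 110765418641068849881948222977442416868406837229724871367551073883470573712184106617882464890617921
Sum of its 99 digits: 460.

460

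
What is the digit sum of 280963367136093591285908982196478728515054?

2+8+0+9+6+3+3+6+7+1+3+6+0+9+3+5+9+1+2+8+5+9+0+8+9+8+2+1+9+6+4+7+8+7+2+8+5+1+5+0+5+4 = 204

204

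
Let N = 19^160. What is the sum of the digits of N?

964

19^160 = 3986356659537090126650719323733600114910507086983688582259902701249190699229421168777053936446329694022912798484074085852619335644853714823871346164737896385726476519803647927298744105729376465805480924801
Sum of its 205 digits: 964.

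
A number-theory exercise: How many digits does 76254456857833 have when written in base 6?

76254456857833 in base 6 is 430102451444044201, which has 18 digits.

18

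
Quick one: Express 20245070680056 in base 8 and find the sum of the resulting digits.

20245070680056 in base 8 is 446465417607770.
Digit sum: 4+4+6+4+6+5+4+1+7+6+0+7+7+7+0 = 68.

68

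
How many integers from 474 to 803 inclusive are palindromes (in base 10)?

33

The integers in [474, 803] that are palindromes (in base 10): 474, 484, 494, 505, 515, 525, …, 787, 797.
33 qualify.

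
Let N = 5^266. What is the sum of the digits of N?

781

5^266 = 843375835458441857947885924101601520616796910589480604006221042008651543277580767380030029635965647125053446674428678085644052631526557294302051150103327614715453819371759891510009765625
Sum of its 186 digits: 781.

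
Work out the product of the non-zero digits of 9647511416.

181440

9×6×4×7×5×1×1×4×1×6 = 181440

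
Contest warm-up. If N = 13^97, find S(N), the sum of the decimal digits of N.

472

13^97 = 1128509381413733515480688613898436566335354787380492102782061492674628447809729431114376724142003723346459533
Sum of its 109 digits: 472.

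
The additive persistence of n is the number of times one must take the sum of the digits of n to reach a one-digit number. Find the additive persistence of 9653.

9653 → 23 → 5 (2 steps)

2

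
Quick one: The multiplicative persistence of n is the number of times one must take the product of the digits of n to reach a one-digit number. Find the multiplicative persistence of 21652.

21652 → 120 → 0 (2 steps)

2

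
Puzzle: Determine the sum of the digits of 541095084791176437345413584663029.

5+4+1+0+9+5+0+8+4+7+9+1+1+7+6+4+3+7+3+4+5+4+1+3+5+8+4+6+6+3+0+2+9 = 144

144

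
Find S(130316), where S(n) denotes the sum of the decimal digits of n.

14

1+3+0+3+1+6 = 14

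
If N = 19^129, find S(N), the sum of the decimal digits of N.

19^129 = 910362841929601593699242915329458527779099306390144333215018898204440341851315851587840460641860627227530174135975712645444059202059862934786573527168118056972572179
Sum of its 165 digits: 730.

730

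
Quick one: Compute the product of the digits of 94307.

9×4×3×0×7 = 0

0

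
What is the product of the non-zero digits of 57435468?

5×7×4×3×5×4×6×8 = 403200

403200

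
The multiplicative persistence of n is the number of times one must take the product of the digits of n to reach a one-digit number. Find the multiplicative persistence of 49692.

4

49692 → 3888 → 1536 → 90 → 0 (4 steps)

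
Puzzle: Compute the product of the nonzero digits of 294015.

360

2×9×4×1×5 = 360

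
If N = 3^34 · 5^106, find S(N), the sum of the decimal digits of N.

423

3^34 · 5^106 = 2055621351895978415032452094845484338635498538215042041432667474509798921644687652587890625
Sum of its 91 digits: 423.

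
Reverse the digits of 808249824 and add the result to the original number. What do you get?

1237192632

Reverse of 808249824 is 428942808.
808249824 + 428942808 = 1237192632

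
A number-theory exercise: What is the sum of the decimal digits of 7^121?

7^121 = 1806603476925444932335424721892206685421837981932696835378964188981494974061222060845344519871619704007
Sum of its 103 digits: 475.

475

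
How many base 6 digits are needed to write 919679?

919679 in base 6 is 31413435, which has 8 digits.

8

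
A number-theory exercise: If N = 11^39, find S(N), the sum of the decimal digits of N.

11^39 = 41144777789250865278081232758997200423491
Sum of its 41 digits: 188.

188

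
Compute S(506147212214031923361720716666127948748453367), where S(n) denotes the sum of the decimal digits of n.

182

5+0+6+1+4+7+2+1+2+2+1+4+0+3+1+9+2+3+3+6+1+7+2+0+7+1+6+6+6+6+1+2+7+9+4+8+7+4+8+4+5+3+3+6+7 = 182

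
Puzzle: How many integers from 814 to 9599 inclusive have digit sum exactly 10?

222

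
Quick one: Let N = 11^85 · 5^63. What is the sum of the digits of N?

11^85 · 5^63 = 3576749388846084706175427667958457189352406798622896276751148739052549156087777960182371036167159328300613196915946900844573974609375
Sum of its 133 digits: 655.

655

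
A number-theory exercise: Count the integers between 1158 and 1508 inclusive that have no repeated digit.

174

The integers in [1158, 1508] that have no repeated digit: 1203, 1204, 1205, 1206, 1207, 1208, …, 1507, 1508.
174 qualify.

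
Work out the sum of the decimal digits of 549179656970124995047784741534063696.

5+4+9+1+7+9+6+5+6+9+7+0+1+2+4+9+9+5+0+4+7+7+8+4+7+4+1+5+3+4+0+6+3+6+9+6 = 182

182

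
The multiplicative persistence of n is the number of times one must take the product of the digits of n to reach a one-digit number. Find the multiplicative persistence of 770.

770 → 0 (1 step)

1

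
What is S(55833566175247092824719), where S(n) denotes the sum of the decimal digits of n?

5+5+8+3+3+5+6+6+1+7+5+2+4+7+0+9+2+8+2+4+7+1+9 = 109

109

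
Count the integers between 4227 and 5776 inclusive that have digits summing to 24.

62

The integers in [4227, 5776] that have digits summing to 24: 4299, 4389, 4398, 4479, 4488, 4497, …, 5766, 5775.
62 qualify.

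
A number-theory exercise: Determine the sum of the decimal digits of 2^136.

178

2^136 = 87112285931760246646623899502532662132736
Sum of its 41 digits: 178.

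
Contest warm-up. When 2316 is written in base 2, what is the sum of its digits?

2316 in base 2 is 100100001100.
Digit sum: 1+0+0+1+0+0+0+0+1+1+0+0 = 4.

4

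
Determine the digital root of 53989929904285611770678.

5+3+9+8+9+9+2+9+9+0+4+2+8+5+6+1+1+7+7+0+6+7+8 = 125
1+2+5 = 8
(Equivalently, 53989929904285611770678 mod 9 = 8.)

8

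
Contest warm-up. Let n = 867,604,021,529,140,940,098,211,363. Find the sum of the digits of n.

101

8+6+7+6+0+4+0+2+1+5+2+9+1+4+0+9+4+0+0+9+8+2+1+1+3+6+3 = 101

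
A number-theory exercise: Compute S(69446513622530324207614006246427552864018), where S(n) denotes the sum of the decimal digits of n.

6+9+4+4+6+5+1+3+6+2+2+5+3+0+3+2+4+2+0+7+6+1+4+0+0+6+2+4+6+4+2+7+5+5+2+8+6+4+0+1+8 = 155

155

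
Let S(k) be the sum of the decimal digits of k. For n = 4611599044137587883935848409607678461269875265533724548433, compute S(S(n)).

First digit sum: 289.
2+8+9 = 19.

19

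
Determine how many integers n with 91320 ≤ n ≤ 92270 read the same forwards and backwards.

The integers in [91320, 92270] that read the same forwards and backwards: 91419, 91519, 91619, 91719, 91819, 91919, 92029, 92129, 92229.
9 qualify.

9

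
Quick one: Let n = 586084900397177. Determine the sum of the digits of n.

5+8+6+0+8+4+9+0+0+3+9+7+1+7+7 = 74

74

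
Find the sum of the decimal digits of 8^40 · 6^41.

315

8^40 · 6^41 = 106610687847198389386800159363706104397485436245954119629155027910656
Sum of its 69 digits: 315.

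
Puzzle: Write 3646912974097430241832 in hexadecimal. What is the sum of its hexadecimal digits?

127

3646912974097430241832 in base 16 is C5B3159BC4C0AE6228.
Digit sum: 12+5+11+3+1+5+9+11+12+4+12+0+10+14+6+2+2+8 = 127.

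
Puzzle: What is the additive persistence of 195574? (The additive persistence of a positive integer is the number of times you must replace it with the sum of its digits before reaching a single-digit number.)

195574 → 31 → 4 (2 steps)

2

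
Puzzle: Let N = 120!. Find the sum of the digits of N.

120! = 6689502913449127057588118054090372586752746333138029810295671352301633557244962989366874165271984981308157637893214090552534408589408121859898481114389650005964960521256960000000000000000000000000000
Sum of its 199 digits: 783.

783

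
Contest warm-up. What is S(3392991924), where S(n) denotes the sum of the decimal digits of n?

3+3+9+2+9+9+1+9+2+4 = 51

51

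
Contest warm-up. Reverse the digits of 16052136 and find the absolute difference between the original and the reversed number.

47072925

Reverse of 16052136 is 63125061.
|16052136 − 63125061| = 47072925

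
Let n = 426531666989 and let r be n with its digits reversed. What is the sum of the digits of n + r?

49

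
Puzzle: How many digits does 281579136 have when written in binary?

29

281579136 in base 2 is 10000110010001000111010000000, which has 29 digits.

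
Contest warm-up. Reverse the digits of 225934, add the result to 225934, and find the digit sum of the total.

Reversal of 225934 is 439522; 225934 + 439522 = 665456.
Digit sum of 665456: 6+6+5+4+5+6 = 32.

32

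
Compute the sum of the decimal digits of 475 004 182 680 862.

4+7+5+0+0+4+1+8+2+6+8+0+8+6+2 = 61

61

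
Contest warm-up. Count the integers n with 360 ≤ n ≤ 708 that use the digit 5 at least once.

143

The integers in [360, 708] that use the digit 5 at least once: 365, 375, 385, 395, 405, 415, …, 695, 705.
143 qualify.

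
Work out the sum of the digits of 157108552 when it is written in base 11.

52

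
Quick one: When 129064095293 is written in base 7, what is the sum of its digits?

35

129064095293 in base 7 is 12216220465130.
Digit sum: 1+2+2+1+6+2+2+0+4+6+5+1+3+0 = 35.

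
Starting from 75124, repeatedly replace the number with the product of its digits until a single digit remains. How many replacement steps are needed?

2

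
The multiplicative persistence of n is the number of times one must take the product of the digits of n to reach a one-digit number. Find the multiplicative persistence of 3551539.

2

3551539 → 10125 → 0 (2 steps)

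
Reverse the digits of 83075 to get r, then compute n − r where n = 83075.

26037

Reverse of 83075 is 57038.
83075 − 57038 = 26037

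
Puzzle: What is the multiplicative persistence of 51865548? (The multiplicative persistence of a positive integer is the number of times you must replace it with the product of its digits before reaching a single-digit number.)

2

51865548 → 192000 → 0 (2 steps)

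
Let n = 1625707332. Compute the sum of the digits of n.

1+6+2+5+7+0+7+3+3+2 = 36

36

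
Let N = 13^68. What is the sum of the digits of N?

358

13^68 = 5599483340338967015396973417457468966536382080197551009346307518298472575121
Sum of its 76 digits: 358.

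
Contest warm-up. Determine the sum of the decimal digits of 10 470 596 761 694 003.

68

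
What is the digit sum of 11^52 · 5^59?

437

11^52 · 5^59 = 246405208709969911507382915851506409315605624102664947434881970167452891473658382892608642578125
Sum of its 96 digits: 437.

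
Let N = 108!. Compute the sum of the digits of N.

666

108! = 1324641819451828974499891837121832599810209360673358065686551152497461815091591578895743130235002378688844343005686404521144382704205360039762937774080000000000000000000000000
Sum of its 175 digits: 666.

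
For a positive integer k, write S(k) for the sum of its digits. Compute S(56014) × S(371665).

S(56014) = 5+6+0+1+4 = 16.
S(371665) = 3+7+1+6+6+5 = 28.
16 · 28 = 448.

448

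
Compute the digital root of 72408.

3

7+2+4+0+8 = 21
2+1 = 3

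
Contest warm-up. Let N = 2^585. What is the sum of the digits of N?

764

2^585 = 126633165554229521438977290762059361297987250739820462036000284719563379254544315991201997343356439034674007770120263341747898897565056619503383631412169301973302667340133957632
Sum of its 177 digits: 764.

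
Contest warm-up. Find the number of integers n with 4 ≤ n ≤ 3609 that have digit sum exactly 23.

74

The integers in [4, 3609] that have digit sum exactly 23: 599, 689, 698, 779, 788, 797, …, 3587, 3596.
74 qualify.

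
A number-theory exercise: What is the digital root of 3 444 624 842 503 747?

4

3+4+4+4+6+2+4+8+4+2+5+0+3+7+4+7 = 67
6+7 = 13
1+3 = 4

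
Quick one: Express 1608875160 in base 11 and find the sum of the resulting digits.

1608875160 in base 11 is 7561937A2.
Digit sum: 7+5+6+1+9+3+7+10+2 = 50.

50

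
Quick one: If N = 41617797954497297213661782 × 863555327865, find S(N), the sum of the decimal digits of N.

135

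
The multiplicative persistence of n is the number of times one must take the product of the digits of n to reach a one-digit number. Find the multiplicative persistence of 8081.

1

8081 → 0 (1 step)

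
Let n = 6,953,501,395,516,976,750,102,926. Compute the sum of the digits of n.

112

6+9+5+3+5+0+1+3+9+5+5+1+6+9+7+6+7+5+0+1+0+2+9+2+6 = 112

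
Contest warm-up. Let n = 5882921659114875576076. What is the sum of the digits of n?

112

5+8+8+2+9+2+1+6+5+9+1+1+4+8+7+5+5+7+6+0+7+6 = 112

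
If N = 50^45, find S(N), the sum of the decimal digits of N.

50^45 = 28421709430404007434844970703125000000000000000000000000000000000000000000000
Sum of its 77 digits: 116.

116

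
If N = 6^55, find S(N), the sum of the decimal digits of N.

6^55 = 6285195213566005335561053533150026217291776
Sum of its 43 digits: 162.

162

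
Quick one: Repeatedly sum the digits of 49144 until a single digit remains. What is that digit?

4

4+9+1+4+4 = 22
2+2 = 4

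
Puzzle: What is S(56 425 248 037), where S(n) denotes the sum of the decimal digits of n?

46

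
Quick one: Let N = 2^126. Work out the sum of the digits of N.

172

2^126 = 85070591730234615865843651857942052864
Sum of its 38 digits: 172.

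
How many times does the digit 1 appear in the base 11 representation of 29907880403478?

1

29907880403478 in base 11 is 9590951877800.
The digit 1 appears 1 time.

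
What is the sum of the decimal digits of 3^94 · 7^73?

504

3^94 · 7^73 = 34798046545865890834975971078255536369317827127767220664254655607807886227198905738707065125494444010127183
Sum of its 107 digits: 504.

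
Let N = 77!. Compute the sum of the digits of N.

432

77! = 145183092028285869634070784086308284983740379224208358846781574688061991349156420080065207861248000000000000000000
Sum of its 114 digits: 432.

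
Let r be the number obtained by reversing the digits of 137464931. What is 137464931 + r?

Reverse of 137464931 is 139464731.
137464931 + 139464731 = 276929662

276929662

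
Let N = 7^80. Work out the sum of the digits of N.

265

7^80 = 40536215597144386832065866109016673800875222251012083746192454448001
Sum of its 68 digits: 265.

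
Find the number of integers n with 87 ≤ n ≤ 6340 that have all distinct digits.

The integers in [87, 6340] that have all distinct digits: 87, 89, 90, 91, 92, 93, …, 6329, 6340.
3369 qualify.

3369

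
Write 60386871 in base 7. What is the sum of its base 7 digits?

27

60386871 in base 7 is 1332165006.
Digit sum: 1+3+3+2+1+6+5+0+0+6 = 27.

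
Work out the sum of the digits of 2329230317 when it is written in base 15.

2329230317 in base 15 is D97474B2.
Digit sum: 13+9+7+4+7+4+11+2 = 57.

57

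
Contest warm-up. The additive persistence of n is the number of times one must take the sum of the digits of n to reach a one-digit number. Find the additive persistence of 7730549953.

7730549953 → 52 → 7 (2 steps)

2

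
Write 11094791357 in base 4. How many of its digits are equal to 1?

11094791357 in base 4 is 22111103101102331.
The digit 1 appears 8 times.

8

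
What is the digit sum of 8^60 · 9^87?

603

8^60 · 9^87 = 160139158018215471369071855680844830772661360378371031171165536898267293457178291611713462350656198042448404318798395747785001029645369344
Sum of its 138 digits: 603.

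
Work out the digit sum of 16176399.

42

1+6+1+7+6+3+9+9 = 42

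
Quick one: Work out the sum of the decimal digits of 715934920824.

54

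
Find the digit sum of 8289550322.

8+2+8+9+5+5+0+3+2+2 = 44

44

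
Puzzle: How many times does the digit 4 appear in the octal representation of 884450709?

884450709 in base 8 is 6455722625.
The digit 4 appears 1 time.

1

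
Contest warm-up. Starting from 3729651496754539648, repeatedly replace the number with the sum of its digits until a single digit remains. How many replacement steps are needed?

2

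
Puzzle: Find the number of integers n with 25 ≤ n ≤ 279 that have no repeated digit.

The integers in [25, 279] that have no repeated digit: 25, 26, 27, 28, 29, 30, …, 278, 279.
196 qualify.

196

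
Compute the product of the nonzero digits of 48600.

192

4×8×6 = 192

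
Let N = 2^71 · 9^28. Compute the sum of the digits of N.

2^71 · 9^28 = 1235719660548785177013987613045560354529301495808
Sum of its 49 digits: 216.

216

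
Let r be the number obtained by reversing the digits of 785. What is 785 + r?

1372

Reverse of 785 is 587.
785 + 587 = 1372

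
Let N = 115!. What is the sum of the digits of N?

115! = 292509369349301569068815180481773552003419272043053514672100535242441942363589054622883930786268803187059211939585703515345785120071002251720730101703194015956992000000000000000000000000000
Sum of its 189 digits: 648.

648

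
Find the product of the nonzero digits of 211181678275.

376320

2×1×1×1×8×1×6×7×8×2×7×5 = 376320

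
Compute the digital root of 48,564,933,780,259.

4+8+5+6+4+9+3+3+7+8+0+2+5+9 = 73
7+3 = 10
1+0 = 1
(Equivalently, 48,564,933,780,259 mod 9 = 1.)

1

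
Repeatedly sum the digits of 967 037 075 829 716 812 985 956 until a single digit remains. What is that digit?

9+6+7+0+3+7+0+7+5+8+2+9+7+1+6+8+1+2+9+8+5+9+5+6 = 130
1+3+0 = 4

4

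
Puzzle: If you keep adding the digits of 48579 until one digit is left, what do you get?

6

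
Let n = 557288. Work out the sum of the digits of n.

35

5+5+7+2+8+8 = 35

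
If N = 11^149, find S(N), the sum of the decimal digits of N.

770

11^149 = 147065257797835450856679489975406774841743117356547907957433757668757846319908116868184570348461004055878166502291064937838601987844379505473968800080288091
Sum of its 156 digits: 770.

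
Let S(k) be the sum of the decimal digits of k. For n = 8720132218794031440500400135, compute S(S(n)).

First digit sum: 84.
8+4 = 12.

12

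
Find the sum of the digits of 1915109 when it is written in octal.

1915109 in base 8 is 7234345.
Digit sum: 7+2+3+4+3+4+5 = 28.

28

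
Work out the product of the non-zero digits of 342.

24

3×4×2 = 24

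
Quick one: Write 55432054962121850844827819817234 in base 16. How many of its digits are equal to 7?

1

55432054962121850844827819817234 in base 16 is 2BBA6A12DBB6B7AE990D2B1B912.
The digit 7 appears 1 time.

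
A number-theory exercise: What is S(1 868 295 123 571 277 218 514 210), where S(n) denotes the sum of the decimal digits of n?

98

1+8+6+8+2+9+5+1+2+3+5+7+1+2+7+7+2+1+8+5+1+4+2+1+0 = 98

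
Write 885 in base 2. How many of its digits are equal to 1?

885 in base 2 is 1101110101.
The digit 1 appears 7 times.

7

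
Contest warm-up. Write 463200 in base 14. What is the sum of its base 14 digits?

36

463200 in base 14 is C0B3A.
Digit sum: 12+0+11+3+10 = 36.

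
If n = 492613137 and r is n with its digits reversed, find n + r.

1223929431

Reverse of 492613137 is 731316294.
492613137 + 731316294 = 1223929431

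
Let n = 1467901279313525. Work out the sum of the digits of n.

1+4+6+7+9+0+1+2+7+9+3+1+3+5+2+5 = 65

65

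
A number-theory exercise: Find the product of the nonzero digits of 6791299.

6×7×9×1×2×9×9 = 61236

61236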